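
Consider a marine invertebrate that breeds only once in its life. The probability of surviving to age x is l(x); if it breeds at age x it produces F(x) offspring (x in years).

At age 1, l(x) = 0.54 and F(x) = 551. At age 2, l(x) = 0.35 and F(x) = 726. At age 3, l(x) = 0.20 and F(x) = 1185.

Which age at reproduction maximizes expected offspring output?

Expected offspring if breeding at age x = l(x) × F(x):
  age 1: 0.54 × 551 = 297.540
  age 2: 0.35 × 726 = 254.100
  age 3: 0.20 × 1185 = 237.000
Maximum at age 1 (297.540).

1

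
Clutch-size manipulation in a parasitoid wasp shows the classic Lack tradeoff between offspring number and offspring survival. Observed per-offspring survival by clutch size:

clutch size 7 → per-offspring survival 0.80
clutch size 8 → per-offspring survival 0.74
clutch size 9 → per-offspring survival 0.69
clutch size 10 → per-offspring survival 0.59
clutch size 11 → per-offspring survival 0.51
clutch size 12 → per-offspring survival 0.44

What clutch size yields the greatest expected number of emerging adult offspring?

9

Expected emerging adult offspring = c × s(c):
  c=7: 7 × 0.80 = 5.600
  c=8: 8 × 0.74 = 5.920
  c=9: 9 × 0.69 = 6.210
  c=10: 10 × 0.59 = 5.900
  c=11: 11 × 0.51 = 5.610
  c=12: 12 × 0.44 = 5.280
Maximum at c = 9 (6.210 emerging adult offspring).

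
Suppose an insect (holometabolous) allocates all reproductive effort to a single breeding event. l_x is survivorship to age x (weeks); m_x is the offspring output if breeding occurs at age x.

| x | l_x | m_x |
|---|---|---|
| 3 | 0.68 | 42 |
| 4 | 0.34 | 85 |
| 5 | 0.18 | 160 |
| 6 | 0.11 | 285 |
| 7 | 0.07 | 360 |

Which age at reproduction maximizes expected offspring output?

6

Expected offspring if breeding at age x = l_x × m_x:
  age 3: 0.68 × 42 = 28.560
  age 4: 0.34 × 85 = 28.900
  age 5: 0.18 × 160 = 28.800
  age 6: 0.11 × 285 = 31.350
  age 7: 0.07 × 360 = 25.200
Maximum at age 6 (31.350).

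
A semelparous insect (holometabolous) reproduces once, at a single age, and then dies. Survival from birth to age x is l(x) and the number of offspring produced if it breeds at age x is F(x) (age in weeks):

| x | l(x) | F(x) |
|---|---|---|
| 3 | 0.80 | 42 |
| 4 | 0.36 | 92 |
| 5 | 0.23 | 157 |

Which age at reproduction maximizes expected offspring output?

Expected offspring if breeding at age x = l(x) × F(x):
  age 3: 0.80 × 42 = 33.600
  age 4: 0.36 × 92 = 33.120
  age 5: 0.23 × 157 = 36.110
Maximum at age 5 (36.110).

5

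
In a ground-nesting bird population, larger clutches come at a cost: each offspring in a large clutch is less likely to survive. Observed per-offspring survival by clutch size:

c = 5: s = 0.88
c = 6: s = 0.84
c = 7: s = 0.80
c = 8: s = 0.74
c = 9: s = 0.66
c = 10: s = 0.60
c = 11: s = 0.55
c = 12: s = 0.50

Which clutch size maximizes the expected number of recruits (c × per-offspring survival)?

11

Expected recruits = c × s(c):
  c=5: 5 × 0.88 = 4.400
  c=6: 6 × 0.84 = 5.040
  c=7: 7 × 0.80 = 5.600
  c=8: 8 × 0.74 = 5.920
  c=9: 9 × 0.66 = 5.940
  c=10: 10 × 0.60 = 6.000
  c=11: 11 × 0.55 = 6.050
  c=12: 12 × 0.50 = 6.000
Maximum at c = 11 (6.050 recruits).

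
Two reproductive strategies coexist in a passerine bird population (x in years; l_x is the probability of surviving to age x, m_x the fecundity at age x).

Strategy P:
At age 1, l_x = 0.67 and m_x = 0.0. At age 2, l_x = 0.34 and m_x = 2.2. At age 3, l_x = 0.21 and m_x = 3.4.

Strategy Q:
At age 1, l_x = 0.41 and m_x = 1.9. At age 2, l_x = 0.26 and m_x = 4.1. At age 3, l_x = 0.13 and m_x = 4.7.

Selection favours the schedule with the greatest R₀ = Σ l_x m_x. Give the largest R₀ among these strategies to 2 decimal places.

2.46

Strategy P: R₀ = 0.67×0.0 + 0.34×2.2 + 0.21×3.4 = 1.4620
Strategy Q: R₀ = 0.41×1.9 + 0.26×4.1 + 0.13×4.7 = 2.4560
Highest R₀: strategy Q with 2.4560.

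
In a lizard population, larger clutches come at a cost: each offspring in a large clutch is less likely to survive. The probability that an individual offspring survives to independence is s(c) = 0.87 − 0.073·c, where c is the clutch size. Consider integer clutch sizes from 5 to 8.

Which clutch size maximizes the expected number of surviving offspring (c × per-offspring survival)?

6

Expected surviving offspring = c × s(c):
  c=5: 5 × 0.505 = 2.525
  c=6: 6 × 0.432 = 2.592
  c=7: 7 × 0.359 = 2.513
  c=8: 8 × 0.286 = 2.288
Maximum at c = 6 (2.592 surviving offspring).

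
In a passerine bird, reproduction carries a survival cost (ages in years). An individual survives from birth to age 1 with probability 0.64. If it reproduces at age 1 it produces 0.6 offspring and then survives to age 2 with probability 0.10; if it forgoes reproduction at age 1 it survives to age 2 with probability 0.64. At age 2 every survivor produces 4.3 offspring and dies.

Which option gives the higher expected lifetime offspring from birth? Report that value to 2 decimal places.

breed at age 1: R₀ = 0.64 × (0.6 + 0.10 × 4.3) = 0.64 × 1.0300 = 0.6592
delay to age 2: R₀ = 0.64 × (0.64 × 4.3) = 0.64 × 2.7520 = 1.7613
Higher: delay to age 2 (1.7613).

1.76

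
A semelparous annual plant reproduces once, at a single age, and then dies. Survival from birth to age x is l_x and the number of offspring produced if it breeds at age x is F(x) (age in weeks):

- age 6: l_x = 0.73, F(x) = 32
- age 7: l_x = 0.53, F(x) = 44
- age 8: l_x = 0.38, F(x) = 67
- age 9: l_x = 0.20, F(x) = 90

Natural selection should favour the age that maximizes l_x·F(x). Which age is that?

8

Expected offspring if breeding at age x = l_x × F(x):
  age 6: 0.73 × 32 = 23.360
  age 7: 0.53 × 44 = 23.320
  age 8: 0.38 × 67 = 25.460
  age 9: 0.20 × 90 = 18.000
Maximum at age 8 (25.460).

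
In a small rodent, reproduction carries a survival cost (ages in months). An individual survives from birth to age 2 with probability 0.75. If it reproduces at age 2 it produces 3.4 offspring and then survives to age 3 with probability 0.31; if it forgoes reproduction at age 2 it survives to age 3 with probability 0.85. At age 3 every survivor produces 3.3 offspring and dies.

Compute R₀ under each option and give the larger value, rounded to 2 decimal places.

breed at age 2: R₀ = 0.75 × (3.4 + 0.31 × 3.3) = 0.75 × 4.4230 = 3.3173
delay to age 3: R₀ = 0.75 × (0.85 × 3.3) = 0.75 × 2.8050 = 2.1037
Higher: breed at age 2 (3.3173).

3.32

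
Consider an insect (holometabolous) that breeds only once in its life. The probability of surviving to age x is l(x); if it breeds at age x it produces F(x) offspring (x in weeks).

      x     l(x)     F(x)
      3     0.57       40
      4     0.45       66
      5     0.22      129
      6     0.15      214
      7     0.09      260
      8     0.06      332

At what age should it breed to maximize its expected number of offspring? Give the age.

6

Expected offspring if breeding at age x = l(x) × F(x):
  age 3: 0.57 × 40 = 22.800
  age 4: 0.45 × 66 = 29.700
  age 5: 0.22 × 129 = 28.380
  age 6: 0.15 × 214 = 32.100
  age 7: 0.09 × 260 = 23.400
  age 8: 0.06 × 332 = 19.920
Maximum at age 6 (32.100).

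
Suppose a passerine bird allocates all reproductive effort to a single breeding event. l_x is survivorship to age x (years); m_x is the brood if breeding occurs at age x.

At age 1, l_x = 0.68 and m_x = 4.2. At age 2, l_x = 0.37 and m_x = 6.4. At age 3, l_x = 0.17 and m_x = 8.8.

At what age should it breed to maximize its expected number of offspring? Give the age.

Expected offspring if breeding at age x = l_x × m_x:
  age 1: 0.68 × 4.2 = 2.856
  age 2: 0.37 × 6.4 = 2.368
  age 3: 0.17 × 8.8 = 1.496
Maximum at age 1 (2.856).

1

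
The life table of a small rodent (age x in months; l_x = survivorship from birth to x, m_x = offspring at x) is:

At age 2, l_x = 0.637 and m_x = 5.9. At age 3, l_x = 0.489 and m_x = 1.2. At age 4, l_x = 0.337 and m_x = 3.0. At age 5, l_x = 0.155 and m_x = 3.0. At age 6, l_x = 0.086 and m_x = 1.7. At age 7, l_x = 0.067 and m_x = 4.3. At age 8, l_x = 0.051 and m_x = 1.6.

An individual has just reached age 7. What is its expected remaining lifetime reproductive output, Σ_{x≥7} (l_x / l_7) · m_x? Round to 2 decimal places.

l_7 = 0.067. Conditional survival from age 7 to x is l_x / l_7.
  x=7: (0.067/0.067) × 4.3 = 4.3000
  x=8: (0.051/0.067) × 1.6 = 1.2179
Sum = 4.3000 + 1.2179 = 5.5179

5.52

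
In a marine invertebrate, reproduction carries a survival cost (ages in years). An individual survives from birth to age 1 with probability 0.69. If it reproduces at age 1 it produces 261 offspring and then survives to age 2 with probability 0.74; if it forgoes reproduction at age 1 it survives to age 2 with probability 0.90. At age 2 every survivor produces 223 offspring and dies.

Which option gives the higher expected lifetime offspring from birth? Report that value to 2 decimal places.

293.95

breed at age 1: R₀ = 0.69 × (261 + 0.74 × 223) = 0.69 × 426.0200 = 293.9538
delay to age 2: R₀ = 0.69 × (0.90 × 223) = 0.69 × 200.7000 = 138.4830
Higher: breed at age 1 (293.9538).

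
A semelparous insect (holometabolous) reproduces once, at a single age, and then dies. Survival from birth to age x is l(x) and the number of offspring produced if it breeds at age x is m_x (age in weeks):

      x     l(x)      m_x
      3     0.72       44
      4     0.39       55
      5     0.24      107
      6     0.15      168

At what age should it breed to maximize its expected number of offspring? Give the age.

Expected offspring if breeding at age x = l(x) × m_x:
  age 3: 0.72 × 44 = 31.680
  age 4: 0.39 × 55 = 21.450
  age 5: 0.24 × 107 = 25.680
  age 6: 0.15 × 168 = 25.200
Maximum at age 3 (31.680).

3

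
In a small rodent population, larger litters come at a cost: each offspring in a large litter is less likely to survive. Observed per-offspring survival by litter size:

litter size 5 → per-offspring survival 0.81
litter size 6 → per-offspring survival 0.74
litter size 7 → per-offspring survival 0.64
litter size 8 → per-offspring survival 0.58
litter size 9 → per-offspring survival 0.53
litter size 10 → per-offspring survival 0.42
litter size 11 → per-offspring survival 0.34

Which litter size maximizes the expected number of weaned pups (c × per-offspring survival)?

Expected weaned pups = c × s(c):
  c=5: 5 × 0.81 = 4.050
  c=6: 6 × 0.74 = 4.440
  c=7: 7 × 0.64 = 4.480
  c=8: 8 × 0.58 = 4.640
  c=9: 9 × 0.53 = 4.770
  c=10: 10 × 0.42 = 4.200
  c=11: 11 × 0.34 = 3.740
Maximum at c = 9 (4.770 weaned pups).

9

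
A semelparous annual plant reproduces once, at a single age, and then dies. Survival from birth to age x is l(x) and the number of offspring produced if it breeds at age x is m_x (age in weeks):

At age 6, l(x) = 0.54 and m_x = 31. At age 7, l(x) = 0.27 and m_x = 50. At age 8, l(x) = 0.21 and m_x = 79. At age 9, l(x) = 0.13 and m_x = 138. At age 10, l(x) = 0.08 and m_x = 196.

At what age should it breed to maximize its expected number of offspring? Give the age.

Expected offspring if breeding at age x = l(x) × m_x:
  age 6: 0.54 × 31 = 16.740
  age 7: 0.27 × 50 = 13.500
  age 8: 0.21 × 79 = 16.590
  age 9: 0.13 × 138 = 17.940
  age 10: 0.08 × 196 = 15.680
Maximum at age 9 (17.940).

9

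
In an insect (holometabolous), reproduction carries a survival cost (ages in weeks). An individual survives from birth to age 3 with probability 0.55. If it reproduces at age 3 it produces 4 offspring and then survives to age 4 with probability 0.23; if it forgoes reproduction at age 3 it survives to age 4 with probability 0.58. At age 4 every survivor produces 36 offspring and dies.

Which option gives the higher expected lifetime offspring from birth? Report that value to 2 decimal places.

breed at age 3: R₀ = 0.55 × (4 + 0.23 × 36) = 0.55 × 12.2800 = 6.7540
delay to age 4: R₀ = 0.55 × (0.58 × 36) = 0.55 × 20.8800 = 11.4840
Higher: delay to age 4 (11.4840).

11.48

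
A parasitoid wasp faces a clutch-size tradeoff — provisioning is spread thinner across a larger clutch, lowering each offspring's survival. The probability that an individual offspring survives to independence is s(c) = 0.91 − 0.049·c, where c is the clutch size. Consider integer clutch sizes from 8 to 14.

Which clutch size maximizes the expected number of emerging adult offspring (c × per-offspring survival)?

Expected emerging adult offspring = c × s(c):
  c=8: 8 × 0.518 = 4.144
  c=9: 9 × 0.469 = 4.221
  c=10: 10 × 0.420 = 4.200
  c=11: 11 × 0.371 = 4.081
  c=12: 12 × 0.322 = 3.864
  c=13: 13 × 0.273 = 3.549
  c=14: 14 × 0.224 = 3.136
Maximum at c = 9 (4.221 emerging adult offspring).

9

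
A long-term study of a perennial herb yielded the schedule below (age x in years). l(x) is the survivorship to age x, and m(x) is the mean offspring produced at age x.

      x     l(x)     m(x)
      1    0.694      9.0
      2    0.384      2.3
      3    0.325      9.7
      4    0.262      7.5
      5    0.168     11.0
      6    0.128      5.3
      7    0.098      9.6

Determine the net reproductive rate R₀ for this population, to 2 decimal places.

R₀ = Σ l(x) m(x):
  age 1: 0.694 × 9.0 = 6.2460
  age 2: 0.384 × 2.3 = 0.8832
  age 3: 0.325 × 9.7 = 3.1525
  age 4: 0.262 × 7.5 = 1.9650
  age 5: 0.168 × 11.0 = 1.8480
  age 6: 0.128 × 5.3 = 0.6784
  age 7: 0.098 × 9.6 = 0.9408
R₀ = 6.2460 + 0.8832 + 3.1525 + 1.9650 + 1.8480 + 0.6784 + 0.9408 = 15.7139

15.71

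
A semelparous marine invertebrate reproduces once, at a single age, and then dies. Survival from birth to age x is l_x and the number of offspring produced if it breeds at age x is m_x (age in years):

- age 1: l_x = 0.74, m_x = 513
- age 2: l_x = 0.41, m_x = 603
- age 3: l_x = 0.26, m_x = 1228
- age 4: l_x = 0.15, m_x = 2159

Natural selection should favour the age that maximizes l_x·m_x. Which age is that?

1

Expected offspring if breeding at age x = l_x × m_x:
  age 1: 0.74 × 513 = 379.620
  age 2: 0.41 × 603 = 247.230
  age 3: 0.26 × 1228 = 319.280
  age 4: 0.15 × 2159 = 323.850
Maximum at age 1 (379.620).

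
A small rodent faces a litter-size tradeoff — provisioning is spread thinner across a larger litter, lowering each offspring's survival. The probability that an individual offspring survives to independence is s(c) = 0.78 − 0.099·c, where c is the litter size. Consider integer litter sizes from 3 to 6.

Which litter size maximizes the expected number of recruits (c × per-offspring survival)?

Expected recruits = c × s(c):
  c=3: 3 × 0.483 = 1.449
  c=4: 4 × 0.384 = 1.536
  c=5: 5 × 0.285 = 1.425
  c=6: 6 × 0.186 = 1.116
Maximum at c = 4 (1.536 recruits).

4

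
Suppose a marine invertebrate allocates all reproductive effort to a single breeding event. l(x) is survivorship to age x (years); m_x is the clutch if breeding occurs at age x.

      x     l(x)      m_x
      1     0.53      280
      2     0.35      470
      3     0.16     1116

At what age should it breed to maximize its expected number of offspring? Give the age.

3

Expected offspring if breeding at age x = l(x) × m_x:
  age 1: 0.53 × 280 = 148.400
  age 2: 0.35 × 470 = 164.500
  age 3: 0.16 × 1116 = 178.560
Maximum at age 3 (178.560).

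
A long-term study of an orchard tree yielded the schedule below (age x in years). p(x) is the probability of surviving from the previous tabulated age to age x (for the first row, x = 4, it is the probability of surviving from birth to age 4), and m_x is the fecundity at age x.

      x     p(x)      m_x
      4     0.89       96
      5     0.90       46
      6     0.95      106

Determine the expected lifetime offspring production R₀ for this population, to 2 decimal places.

Survivorship from birth: l_x = p_4·p_5·…·p_x.
  l_4 = 0.89000
  l_5 = 0.80100
  l_6 = 0.76095
R₀ = Σ l_x m_x:
  age 4: 0.89000 × 96 = 85.4400
  age 5: 0.80100 × 46 = 36.8460
  age 6: 0.76095 × 106 = 80.6607
R₀ = 85.4400 + 36.8460 + 80.6607 = 202.9467

202.95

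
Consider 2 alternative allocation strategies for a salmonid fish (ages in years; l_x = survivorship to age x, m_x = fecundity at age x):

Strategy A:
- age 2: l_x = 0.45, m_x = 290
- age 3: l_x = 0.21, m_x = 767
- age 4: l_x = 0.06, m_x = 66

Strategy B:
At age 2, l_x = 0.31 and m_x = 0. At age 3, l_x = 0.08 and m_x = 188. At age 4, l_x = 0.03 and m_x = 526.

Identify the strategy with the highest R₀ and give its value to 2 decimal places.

Strategy A: R₀ = 0.45×290 + 0.21×767 + 0.06×66 = 295.5300
Strategy B: R₀ = 0.31×0 + 0.08×188 + 0.03×526 = 30.8200
Highest R₀: strategy A with 295.5300.

295.53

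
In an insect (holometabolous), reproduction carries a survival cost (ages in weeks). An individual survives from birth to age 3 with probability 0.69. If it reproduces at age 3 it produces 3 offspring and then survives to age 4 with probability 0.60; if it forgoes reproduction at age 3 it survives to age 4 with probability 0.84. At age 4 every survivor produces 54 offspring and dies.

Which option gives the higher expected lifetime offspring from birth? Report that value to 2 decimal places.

31.30

breed at age 3: R₀ = 0.69 × (3 + 0.60 × 54) = 0.69 × 35.4000 = 24.4260
delay to age 4: R₀ = 0.69 × (0.84 × 54) = 0.69 × 45.3600 = 31.2984
Higher: delay to age 4 (31.2984).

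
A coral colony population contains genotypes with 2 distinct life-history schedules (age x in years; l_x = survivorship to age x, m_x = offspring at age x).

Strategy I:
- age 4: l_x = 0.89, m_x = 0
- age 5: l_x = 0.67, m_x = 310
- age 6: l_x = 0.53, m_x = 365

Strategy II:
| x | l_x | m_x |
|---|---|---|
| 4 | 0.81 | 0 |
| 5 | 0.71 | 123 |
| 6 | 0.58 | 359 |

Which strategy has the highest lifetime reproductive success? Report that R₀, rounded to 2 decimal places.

401.15

Strategy I: R₀ = 0.89×0 + 0.67×310 + 0.53×365 = 401.1500
Strategy II: R₀ = 0.81×0 + 0.71×123 + 0.58×359 = 295.5500
Highest R₀: strategy I with 401.1500.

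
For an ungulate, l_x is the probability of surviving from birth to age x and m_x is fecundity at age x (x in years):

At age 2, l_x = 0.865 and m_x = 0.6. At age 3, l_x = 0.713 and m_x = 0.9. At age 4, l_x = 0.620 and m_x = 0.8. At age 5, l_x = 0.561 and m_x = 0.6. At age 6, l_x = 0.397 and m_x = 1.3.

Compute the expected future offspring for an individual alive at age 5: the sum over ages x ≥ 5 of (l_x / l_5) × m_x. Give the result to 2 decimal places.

l_5 = 0.561. Conditional survival from age 5 to x is l_x / l_5.
  x=5: (0.561/0.561) × 0.6 = 0.6000
  x=6: (0.397/0.561) × 1.3 = 0.9200
Sum = 0.6000 + 0.9200 = 1.5200

1.52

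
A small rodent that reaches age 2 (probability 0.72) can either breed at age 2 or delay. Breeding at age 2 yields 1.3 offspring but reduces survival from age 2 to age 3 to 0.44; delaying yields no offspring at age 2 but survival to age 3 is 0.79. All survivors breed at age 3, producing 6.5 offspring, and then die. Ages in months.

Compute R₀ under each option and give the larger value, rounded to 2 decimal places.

breed at age 2: R₀ = 0.72 × (1.3 + 0.44 × 6.5) = 0.72 × 4.1600 = 2.9952
delay to age 3: R₀ = 0.72 × (0.79 × 6.5) = 0.72 × 5.1350 = 3.6972
Higher: delay to age 3 (3.6972).

3.70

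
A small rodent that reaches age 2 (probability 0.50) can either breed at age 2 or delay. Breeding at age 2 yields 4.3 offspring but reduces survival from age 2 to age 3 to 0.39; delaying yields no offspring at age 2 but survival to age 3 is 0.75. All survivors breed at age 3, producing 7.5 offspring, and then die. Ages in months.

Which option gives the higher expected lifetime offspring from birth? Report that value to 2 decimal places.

breed at age 2: R₀ = 0.50 × (4.3 + 0.39 × 7.5) = 0.50 × 7.2250 = 3.6125
delay to age 3: R₀ = 0.50 × (0.75 × 7.5) = 0.50 × 5.6250 = 2.8125
Higher: breed at age 2 (3.6125).

3.61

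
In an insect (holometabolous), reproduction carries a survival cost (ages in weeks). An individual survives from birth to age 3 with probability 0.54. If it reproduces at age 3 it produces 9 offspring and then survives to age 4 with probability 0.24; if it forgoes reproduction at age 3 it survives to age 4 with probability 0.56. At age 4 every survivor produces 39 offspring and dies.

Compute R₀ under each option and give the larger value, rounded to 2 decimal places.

11.79

breed at age 3: R₀ = 0.54 × (9 + 0.24 × 39) = 0.54 × 18.3600 = 9.9144
delay to age 4: R₀ = 0.54 × (0.56 × 39) = 0.54 × 21.8400 = 11.7936
Higher: delay to age 4 (11.7936).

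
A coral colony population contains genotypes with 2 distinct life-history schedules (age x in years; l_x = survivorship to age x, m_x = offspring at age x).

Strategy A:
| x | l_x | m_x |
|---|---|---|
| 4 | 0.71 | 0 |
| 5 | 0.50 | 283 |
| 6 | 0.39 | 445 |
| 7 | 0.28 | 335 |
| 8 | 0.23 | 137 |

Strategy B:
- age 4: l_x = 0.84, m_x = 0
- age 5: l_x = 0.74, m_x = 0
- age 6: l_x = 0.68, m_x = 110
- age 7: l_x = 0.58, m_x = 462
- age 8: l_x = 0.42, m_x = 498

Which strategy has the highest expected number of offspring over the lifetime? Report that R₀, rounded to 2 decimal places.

551.92

Strategy A: R₀ = 0.71×0 + 0.50×283 + 0.39×445 + 0.28×335 + 0.23×137 = 440.3600
Strategy B: R₀ = 0.84×0 + 0.74×0 + 0.68×110 + 0.58×462 + 0.42×498 = 551.9200
Highest R₀: strategy B with 551.9200.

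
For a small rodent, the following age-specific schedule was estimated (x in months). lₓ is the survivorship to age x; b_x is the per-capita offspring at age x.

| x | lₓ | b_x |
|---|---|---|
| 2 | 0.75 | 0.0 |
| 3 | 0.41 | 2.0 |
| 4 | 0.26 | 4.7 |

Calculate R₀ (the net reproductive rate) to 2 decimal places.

2.04

R₀ = Σ lₓ b_x:
  age 2: 0.75 × 0.0 = 0.0000
  age 3: 0.41 × 2.0 = 0.8200
  age 4: 0.26 × 4.7 = 1.2220
R₀ = 0.0000 + 0.8200 + 1.2220 = 2.0420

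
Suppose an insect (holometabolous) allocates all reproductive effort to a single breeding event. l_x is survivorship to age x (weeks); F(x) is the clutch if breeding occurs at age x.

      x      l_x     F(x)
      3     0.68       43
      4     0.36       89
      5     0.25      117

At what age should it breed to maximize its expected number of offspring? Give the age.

4

Expected offspring if breeding at age x = l_x × F(x):
  age 3: 0.68 × 43 = 29.240
  age 4: 0.36 × 89 = 32.040
  age 5: 0.25 × 117 = 29.250
Maximum at age 4 (32.040).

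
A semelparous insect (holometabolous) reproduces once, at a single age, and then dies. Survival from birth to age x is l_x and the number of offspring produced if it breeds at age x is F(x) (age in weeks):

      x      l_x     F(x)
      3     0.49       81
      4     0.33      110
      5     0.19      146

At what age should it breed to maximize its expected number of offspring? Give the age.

3

Expected offspring if breeding at age x = l_x × F(x):
  age 3: 0.49 × 81 = 39.690
  age 4: 0.33 × 110 = 36.300
  age 5: 0.19 × 146 = 27.740
Maximum at age 3 (39.690).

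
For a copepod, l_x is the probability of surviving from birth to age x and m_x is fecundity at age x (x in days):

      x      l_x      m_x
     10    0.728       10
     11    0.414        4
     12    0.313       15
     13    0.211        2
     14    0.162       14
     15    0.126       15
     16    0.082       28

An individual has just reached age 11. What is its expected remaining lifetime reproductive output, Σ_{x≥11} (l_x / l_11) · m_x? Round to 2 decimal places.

31.95

l_11 = 0.414. Conditional survival from age 11 to x is l_x / l_11.
  x=11: (0.414/0.414) × 4 = 4.0000
  x=12: (0.313/0.414) × 15 = 11.3406
  x=13: (0.211/0.414) × 2 = 1.0193
  x=14: (0.162/0.414) × 14 = 5.4783
  x=15: (0.126/0.414) × 15 = 4.5652
  x=16: (0.082/0.414) × 28 = 5.5459
Sum = 4.0000 + 11.3406 + 1.0193 + 5.4783 + 4.5652 + 5.5459 = 31.9493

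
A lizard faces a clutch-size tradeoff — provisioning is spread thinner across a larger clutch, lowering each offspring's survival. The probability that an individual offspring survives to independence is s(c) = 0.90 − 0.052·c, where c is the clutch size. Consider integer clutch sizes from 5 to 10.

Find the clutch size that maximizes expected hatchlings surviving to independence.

Expected hatchlings surviving to independence = c × s(c):
  c=5: 5 × 0.640 = 3.200
  c=6: 6 × 0.588 = 3.528
  c=7: 7 × 0.536 = 3.752
  c=8: 8 × 0.484 = 3.872
  c=9: 9 × 0.432 = 3.888
  c=10: 10 × 0.380 = 3.800
Maximum at c = 9 (3.888 hatchlings surviving to independence).

9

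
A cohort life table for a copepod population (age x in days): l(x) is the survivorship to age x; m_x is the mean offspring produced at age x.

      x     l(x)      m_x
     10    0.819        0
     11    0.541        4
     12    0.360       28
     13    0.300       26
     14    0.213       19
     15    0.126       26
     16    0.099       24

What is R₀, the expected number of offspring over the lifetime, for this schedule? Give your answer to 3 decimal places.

29.743

R₀ = Σ l(x) m_x:
  age 10: 0.819 × 0 = 0.0000
  age 11: 0.541 × 4 = 2.1640
  age 12: 0.360 × 28 = 10.0800
  age 13: 0.300 × 26 = 7.8000
  age 14: 0.213 × 19 = 4.0470
  age 15: 0.126 × 26 = 3.2760
  age 16: 0.099 × 24 = 2.3760
R₀ = 0.0000 + 2.1640 + 10.0800 + 7.8000 + 4.0470 + 3.2760 + 2.3760 = 29.7430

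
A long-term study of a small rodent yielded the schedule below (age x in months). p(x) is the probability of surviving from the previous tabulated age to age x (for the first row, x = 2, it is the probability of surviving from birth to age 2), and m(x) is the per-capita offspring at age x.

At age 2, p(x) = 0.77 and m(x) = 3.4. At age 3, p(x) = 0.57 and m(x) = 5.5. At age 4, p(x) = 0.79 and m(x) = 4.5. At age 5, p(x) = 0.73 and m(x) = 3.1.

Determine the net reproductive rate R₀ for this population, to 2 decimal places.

7.38

Survivorship from birth: l_x = p_2·p_3·…·p_x.
  l_2 = 0.77000
  l_3 = 0.43890
  l_4 = 0.34673
  l_5 = 0.25311
R₀ = Σ l_x m(x):
  age 2: 0.77000 × 3.4 = 2.6180
  age 3: 0.43890 × 5.5 = 2.4140
  age 4: 0.34673 × 4.5 = 1.5603
  age 5: 0.25311 × 3.1 = 0.7846
R₀ = 2.6180 + 2.4140 + 1.5603 + 0.7846 = 7.3769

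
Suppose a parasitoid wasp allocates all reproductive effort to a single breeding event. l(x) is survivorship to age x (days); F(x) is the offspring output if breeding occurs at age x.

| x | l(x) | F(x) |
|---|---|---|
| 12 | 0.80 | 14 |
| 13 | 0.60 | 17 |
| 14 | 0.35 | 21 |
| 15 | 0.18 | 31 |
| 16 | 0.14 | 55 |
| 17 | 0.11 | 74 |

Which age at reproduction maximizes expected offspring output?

12

Expected offspring if breeding at age x = l(x) × F(x):
  age 12: 0.80 × 14 = 11.200
  age 13: 0.60 × 17 = 10.200
  age 14: 0.35 × 21 = 7.350
  age 15: 0.18 × 31 = 5.580
  age 16: 0.14 × 55 = 7.700
  age 17: 0.11 × 74 = 8.140
Maximum at age 12 (11.200).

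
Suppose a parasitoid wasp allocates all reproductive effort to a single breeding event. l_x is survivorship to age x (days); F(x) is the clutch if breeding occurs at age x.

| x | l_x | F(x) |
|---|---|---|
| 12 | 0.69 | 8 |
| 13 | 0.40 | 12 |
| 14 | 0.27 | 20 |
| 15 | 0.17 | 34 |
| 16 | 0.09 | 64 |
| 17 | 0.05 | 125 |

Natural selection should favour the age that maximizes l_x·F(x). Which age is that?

17

Expected offspring if breeding at age x = l_x × F(x):
  age 12: 0.69 × 8 = 5.520
  age 13: 0.40 × 12 = 4.800
  age 14: 0.27 × 20 = 5.400
  age 15: 0.17 × 34 = 5.780
  age 16: 0.09 × 64 = 5.760
  age 17: 0.05 × 125 = 6.250
Maximum at age 17 (6.250).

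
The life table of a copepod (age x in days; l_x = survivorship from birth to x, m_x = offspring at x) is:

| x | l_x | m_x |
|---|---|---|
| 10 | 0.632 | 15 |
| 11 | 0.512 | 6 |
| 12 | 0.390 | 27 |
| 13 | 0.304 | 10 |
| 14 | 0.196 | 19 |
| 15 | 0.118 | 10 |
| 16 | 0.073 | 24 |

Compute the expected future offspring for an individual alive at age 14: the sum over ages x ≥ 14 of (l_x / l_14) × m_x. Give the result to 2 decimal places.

33.96

l_14 = 0.196. Conditional survival from age 14 to x is l_x / l_14.
  x=14: (0.196/0.196) × 19 = 19.0000
  x=15: (0.118/0.196) × 10 = 6.0204
  x=16: (0.073/0.196) × 24 = 8.9388
Sum = 19.0000 + 6.0204 + 8.9388 = 33.9592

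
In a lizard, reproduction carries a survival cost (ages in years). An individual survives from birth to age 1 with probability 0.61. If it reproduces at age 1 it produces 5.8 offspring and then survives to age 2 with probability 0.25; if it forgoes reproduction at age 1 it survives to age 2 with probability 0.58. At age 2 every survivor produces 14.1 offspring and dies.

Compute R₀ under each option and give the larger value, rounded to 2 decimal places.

5.69

breed at age 1: R₀ = 0.61 × (5.8 + 0.25 × 14.1) = 0.61 × 9.3250 = 5.6882
delay to age 2: R₀ = 0.61 × (0.58 × 14.1) = 0.61 × 8.1780 = 4.9886
Higher: breed at age 1 (5.6882).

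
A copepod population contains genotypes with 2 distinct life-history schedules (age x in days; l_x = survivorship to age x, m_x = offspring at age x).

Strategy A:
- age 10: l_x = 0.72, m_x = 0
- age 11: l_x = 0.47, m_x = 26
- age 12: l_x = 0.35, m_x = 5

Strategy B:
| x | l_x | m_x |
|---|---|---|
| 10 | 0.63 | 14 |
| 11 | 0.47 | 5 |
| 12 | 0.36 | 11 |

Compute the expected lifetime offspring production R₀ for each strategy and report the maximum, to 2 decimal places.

Strategy A: R₀ = 0.72×0 + 0.47×26 + 0.35×5 = 13.9700
Strategy B: R₀ = 0.63×14 + 0.47×5 + 0.36×11 = 15.1300
Highest R₀: strategy B with 15.1300.

15.13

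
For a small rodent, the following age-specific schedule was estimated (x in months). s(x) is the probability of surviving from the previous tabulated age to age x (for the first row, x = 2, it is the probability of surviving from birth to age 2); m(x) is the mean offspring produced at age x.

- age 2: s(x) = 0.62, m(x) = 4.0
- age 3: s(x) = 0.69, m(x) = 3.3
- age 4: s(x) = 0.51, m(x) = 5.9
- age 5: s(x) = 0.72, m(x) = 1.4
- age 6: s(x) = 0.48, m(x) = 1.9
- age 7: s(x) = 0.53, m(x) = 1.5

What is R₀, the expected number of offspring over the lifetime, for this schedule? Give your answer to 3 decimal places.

5.602

Survivorship from birth: l_x = s_2·s_3·…·s_x.
  l_2 = 0.62000
  l_3 = 0.42780
  l_4 = 0.21818
  l_5 = 0.15709
  l_6 = 0.07540
  l_7 = 0.03996
R₀ = Σ l_x m(x):
  age 2: 0.62000 × 4.0 = 2.4800
  age 3: 0.42780 × 3.3 = 1.4117
  age 4: 0.21818 × 5.9 = 1.2873
  age 5: 0.15709 × 1.4 = 0.2199
  age 6: 0.07540 × 1.9 = 0.1433
  age 7: 0.03996 × 1.5 = 0.0599
R₀ = 2.4800 + 1.4117 + 1.2873 + 0.2199 + 0.1433 + 0.0599 = 5.6021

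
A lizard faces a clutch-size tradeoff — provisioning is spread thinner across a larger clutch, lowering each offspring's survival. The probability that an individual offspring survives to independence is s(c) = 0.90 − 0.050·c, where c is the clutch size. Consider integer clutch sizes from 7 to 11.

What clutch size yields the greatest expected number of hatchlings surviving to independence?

Expected hatchlings surviving to independence = c × s(c):
  c=7: 7 × 0.550 = 3.850
  c=8: 8 × 0.500 = 4.000
  c=9: 9 × 0.450 = 4.050
  c=10: 10 × 0.400 = 4.000
  c=11: 11 × 0.350 = 3.850
Maximum at c = 9 (4.050 hatchlings surviving to independence).

9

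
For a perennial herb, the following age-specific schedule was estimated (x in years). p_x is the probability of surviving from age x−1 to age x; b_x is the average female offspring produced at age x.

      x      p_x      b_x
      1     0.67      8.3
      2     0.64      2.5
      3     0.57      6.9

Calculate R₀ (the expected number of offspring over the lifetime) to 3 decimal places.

8.319

Survivorship from birth: l_x = p_1·p_2·…·p_x.
  l_1 = 0.67000
  l_2 = 0.42880
  l_3 = 0.24442
R₀ = Σ l_x b_x:
  age 1: 0.67000 × 8.3 = 5.5610
  age 2: 0.42880 × 2.5 = 1.0720
  age 3: 0.24442 × 6.9 = 1.6865
R₀ = 5.5610 + 1.0720 + 1.6865 = 8.3195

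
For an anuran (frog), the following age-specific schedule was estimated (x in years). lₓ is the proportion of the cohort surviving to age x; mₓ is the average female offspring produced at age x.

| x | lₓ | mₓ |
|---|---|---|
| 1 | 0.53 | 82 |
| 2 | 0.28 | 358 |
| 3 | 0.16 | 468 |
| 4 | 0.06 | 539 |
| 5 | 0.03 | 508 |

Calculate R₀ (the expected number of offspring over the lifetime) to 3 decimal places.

R₀ = Σ lₓ mₓ:
  age 1: 0.53 × 82 = 43.4600
  age 2: 0.28 × 358 = 100.2400
  age 3: 0.16 × 468 = 74.8800
  age 4: 0.06 × 539 = 32.3400
  age 5: 0.03 × 508 = 15.2400
R₀ = 43.4600 + 100.2400 + 74.8800 + 32.3400 + 15.2400 = 266.1600

266.160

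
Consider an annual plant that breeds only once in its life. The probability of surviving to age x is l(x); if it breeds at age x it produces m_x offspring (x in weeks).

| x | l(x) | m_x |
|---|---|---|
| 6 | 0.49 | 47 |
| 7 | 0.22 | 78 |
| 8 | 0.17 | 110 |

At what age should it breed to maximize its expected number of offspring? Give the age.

Expected offspring if breeding at age x = l(x) × m_x:
  age 6: 0.49 × 47 = 23.030
  age 7: 0.22 × 78 = 17.160
  age 8: 0.17 × 110 = 18.700
Maximum at age 6 (23.030).

6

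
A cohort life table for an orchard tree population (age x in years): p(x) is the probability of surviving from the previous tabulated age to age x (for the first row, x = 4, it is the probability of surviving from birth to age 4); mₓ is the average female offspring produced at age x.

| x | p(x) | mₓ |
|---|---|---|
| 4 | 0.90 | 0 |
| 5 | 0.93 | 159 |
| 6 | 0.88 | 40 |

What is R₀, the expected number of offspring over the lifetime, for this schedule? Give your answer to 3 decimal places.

Survivorship from birth: l_x = p_4·p_5·…·p_x.
  l_4 = 0.90000
  l_5 = 0.83700
  l_6 = 0.73656
R₀ = Σ l_x mₓ:
  age 4: 0.90000 × 0 = 0.0000
  age 5: 0.83700 × 159 = 133.0830
  age 6: 0.73656 × 40 = 29.4624
R₀ = 0.0000 + 133.0830 + 29.4624 = 162.5454

162.545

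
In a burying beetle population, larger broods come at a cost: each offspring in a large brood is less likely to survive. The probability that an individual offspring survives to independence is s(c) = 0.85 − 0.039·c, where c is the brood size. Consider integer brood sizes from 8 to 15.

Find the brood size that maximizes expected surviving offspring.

11

Expected surviving offspring = c × s(c):
  c=8: 8 × 0.538 = 4.304
  c=9: 9 × 0.499 = 4.491
  c=10: 10 × 0.460 = 4.600
  c=11: 11 × 0.421 = 4.631
  c=12: 12 × 0.382 = 4.584
  c=13: 13 × 0.343 = 4.459
  c=14: 14 × 0.304 = 4.256
  c=15: 15 × 0.265 = 3.975
Maximum at c = 11 (4.631 surviving offspring).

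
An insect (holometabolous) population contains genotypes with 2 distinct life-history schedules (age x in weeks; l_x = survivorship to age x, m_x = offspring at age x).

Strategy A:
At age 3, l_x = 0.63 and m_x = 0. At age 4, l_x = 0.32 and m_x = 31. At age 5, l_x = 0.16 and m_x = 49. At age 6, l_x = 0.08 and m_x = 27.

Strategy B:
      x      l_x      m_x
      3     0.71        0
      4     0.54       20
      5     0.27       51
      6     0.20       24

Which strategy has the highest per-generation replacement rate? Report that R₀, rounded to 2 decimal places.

29.37

Strategy A: R₀ = 0.63×0 + 0.32×31 + 0.16×49 + 0.08×27 = 19.9200
Strategy B: R₀ = 0.71×0 + 0.54×20 + 0.27×51 + 0.20×24 = 29.3700
Highest R₀: strategy B with 29.3700.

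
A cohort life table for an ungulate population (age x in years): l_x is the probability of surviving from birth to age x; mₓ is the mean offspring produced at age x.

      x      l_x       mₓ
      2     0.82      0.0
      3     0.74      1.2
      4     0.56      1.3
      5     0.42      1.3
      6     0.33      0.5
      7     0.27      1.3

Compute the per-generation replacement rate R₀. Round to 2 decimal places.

R₀ = Σ l_x mₓ:
  age 2: 0.82 × 0.0 = 0.0000
  age 3: 0.74 × 1.2 = 0.8880
  age 4: 0.56 × 1.3 = 0.7280
  age 5: 0.42 × 1.3 = 0.5460
  age 6: 0.33 × 0.5 = 0.1650
  age 7: 0.27 × 1.3 = 0.3510
R₀ = 0.0000 + 0.8880 + 0.7280 + 0.5460 + 0.1650 + 0.3510 = 2.6780

2.68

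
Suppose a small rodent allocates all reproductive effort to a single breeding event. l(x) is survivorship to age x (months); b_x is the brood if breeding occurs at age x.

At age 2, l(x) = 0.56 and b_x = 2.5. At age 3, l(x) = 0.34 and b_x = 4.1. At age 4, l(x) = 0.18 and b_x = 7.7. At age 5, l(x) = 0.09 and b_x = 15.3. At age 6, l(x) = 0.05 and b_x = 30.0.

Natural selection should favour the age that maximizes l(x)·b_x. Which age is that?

6

Expected offspring if breeding at age x = l(x) × b_x:
  age 2: 0.56 × 2.5 = 1.400
  age 3: 0.34 × 4.1 = 1.394
  age 4: 0.18 × 7.7 = 1.386
  age 5: 0.09 × 15.3 = 1.377
  age 6: 0.05 × 30.0 = 1.500
Maximum at age 6 (1.500).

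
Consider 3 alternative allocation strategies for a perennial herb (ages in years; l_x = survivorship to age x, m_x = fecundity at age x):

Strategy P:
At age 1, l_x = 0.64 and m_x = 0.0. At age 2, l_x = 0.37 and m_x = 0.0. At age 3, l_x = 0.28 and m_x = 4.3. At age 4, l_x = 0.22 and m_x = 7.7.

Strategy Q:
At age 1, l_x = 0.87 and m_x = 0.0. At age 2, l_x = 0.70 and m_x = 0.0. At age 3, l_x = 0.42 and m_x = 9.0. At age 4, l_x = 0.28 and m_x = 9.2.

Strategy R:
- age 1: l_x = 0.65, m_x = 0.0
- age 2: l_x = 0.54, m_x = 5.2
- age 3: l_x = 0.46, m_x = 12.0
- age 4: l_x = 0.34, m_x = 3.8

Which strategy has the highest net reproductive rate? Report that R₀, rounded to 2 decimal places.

Strategy P: R₀ = 0.64×0.0 + 0.37×0.0 + 0.28×4.3 + 0.22×7.7 = 2.8980
Strategy Q: R₀ = 0.87×0.0 + 0.70×0.0 + 0.42×9.0 + 0.28×9.2 = 6.3560
Strategy R: R₀ = 0.65×0.0 + 0.54×5.2 + 0.46×12.0 + 0.34×3.8 = 9.6200
Highest R₀: strategy R with 9.6200.

9.62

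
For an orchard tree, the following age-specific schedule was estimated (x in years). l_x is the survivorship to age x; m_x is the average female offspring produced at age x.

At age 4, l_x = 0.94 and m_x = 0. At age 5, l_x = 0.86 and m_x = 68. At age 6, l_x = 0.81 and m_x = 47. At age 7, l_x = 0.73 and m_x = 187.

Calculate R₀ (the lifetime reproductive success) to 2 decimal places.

233.06

R₀ = Σ l_x m_x:
  age 4: 0.94 × 0 = 0.0000
  age 5: 0.86 × 68 = 58.4800
  age 6: 0.81 × 47 = 38.0700
  age 7: 0.73 × 187 = 136.5100
R₀ = 0.0000 + 58.4800 + 38.0700 + 136.5100 = 233.0600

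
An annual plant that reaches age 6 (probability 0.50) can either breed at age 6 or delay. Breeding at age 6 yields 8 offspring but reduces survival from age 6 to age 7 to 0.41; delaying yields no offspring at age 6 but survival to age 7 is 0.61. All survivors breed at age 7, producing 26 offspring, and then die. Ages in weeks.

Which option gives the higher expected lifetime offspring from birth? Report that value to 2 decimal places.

9.33

breed at age 6: R₀ = 0.50 × (8 + 0.41 × 26) = 0.50 × 18.6600 = 9.3300
delay to age 7: R₀ = 0.50 × (0.61 × 26) = 0.50 × 15.8600 = 7.9300
Higher: breed at age 6 (9.3300).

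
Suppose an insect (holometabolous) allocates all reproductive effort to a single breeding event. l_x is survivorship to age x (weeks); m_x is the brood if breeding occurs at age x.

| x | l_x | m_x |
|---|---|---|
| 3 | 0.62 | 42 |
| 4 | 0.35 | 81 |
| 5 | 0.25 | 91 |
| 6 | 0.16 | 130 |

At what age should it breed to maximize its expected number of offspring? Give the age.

Expected offspring if breeding at age x = l_x × m_x:
  age 3: 0.62 × 42 = 26.040
  age 4: 0.35 × 81 = 28.350
  age 5: 0.25 × 91 = 22.750
  age 6: 0.16 × 130 = 20.800
Maximum at age 4 (28.350).

4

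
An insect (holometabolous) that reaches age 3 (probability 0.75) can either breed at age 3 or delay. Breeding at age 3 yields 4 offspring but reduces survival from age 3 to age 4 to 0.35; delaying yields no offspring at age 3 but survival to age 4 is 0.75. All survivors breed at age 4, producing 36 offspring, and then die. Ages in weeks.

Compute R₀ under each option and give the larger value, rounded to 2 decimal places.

breed at age 3: R₀ = 0.75 × (4 + 0.35 × 36) = 0.75 × 16.6000 = 12.4500
delay to age 4: R₀ = 0.75 × (0.75 × 36) = 0.75 × 27.0000 = 20.2500
Higher: delay to age 4 (20.2500).

20.25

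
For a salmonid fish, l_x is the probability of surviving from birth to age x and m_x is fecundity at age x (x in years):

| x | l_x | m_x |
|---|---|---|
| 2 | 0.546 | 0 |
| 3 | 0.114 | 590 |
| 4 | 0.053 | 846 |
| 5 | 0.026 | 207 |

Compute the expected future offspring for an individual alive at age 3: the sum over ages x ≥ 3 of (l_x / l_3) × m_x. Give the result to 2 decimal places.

l_3 = 0.114. Conditional survival from age 3 to x is l_x / l_3.
  x=3: (0.114/0.114) × 590 = 590.0000
  x=4: (0.053/0.114) × 846 = 393.3158
  x=5: (0.026/0.114) × 207 = 47.2105
Sum = 590.0000 + 393.3158 + 47.2105 = 1030.5263

1030.53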